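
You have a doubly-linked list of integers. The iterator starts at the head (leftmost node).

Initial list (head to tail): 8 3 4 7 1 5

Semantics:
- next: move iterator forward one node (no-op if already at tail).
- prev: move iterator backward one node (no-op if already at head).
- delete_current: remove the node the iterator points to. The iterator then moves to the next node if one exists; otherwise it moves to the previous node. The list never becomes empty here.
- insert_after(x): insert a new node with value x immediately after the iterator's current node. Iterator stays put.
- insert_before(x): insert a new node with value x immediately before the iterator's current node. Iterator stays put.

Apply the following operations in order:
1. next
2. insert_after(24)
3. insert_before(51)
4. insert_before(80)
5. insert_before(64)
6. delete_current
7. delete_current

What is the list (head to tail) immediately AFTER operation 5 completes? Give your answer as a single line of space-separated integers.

After 1 (next): list=[8, 3, 4, 7, 1, 5] cursor@3
After 2 (insert_after(24)): list=[8, 3, 24, 4, 7, 1, 5] cursor@3
After 3 (insert_before(51)): list=[8, 51, 3, 24, 4, 7, 1, 5] cursor@3
After 4 (insert_before(80)): list=[8, 51, 80, 3, 24, 4, 7, 1, 5] cursor@3
After 5 (insert_before(64)): list=[8, 51, 80, 64, 3, 24, 4, 7, 1, 5] cursor@3

Answer: 8 51 80 64 3 24 4 7 1 5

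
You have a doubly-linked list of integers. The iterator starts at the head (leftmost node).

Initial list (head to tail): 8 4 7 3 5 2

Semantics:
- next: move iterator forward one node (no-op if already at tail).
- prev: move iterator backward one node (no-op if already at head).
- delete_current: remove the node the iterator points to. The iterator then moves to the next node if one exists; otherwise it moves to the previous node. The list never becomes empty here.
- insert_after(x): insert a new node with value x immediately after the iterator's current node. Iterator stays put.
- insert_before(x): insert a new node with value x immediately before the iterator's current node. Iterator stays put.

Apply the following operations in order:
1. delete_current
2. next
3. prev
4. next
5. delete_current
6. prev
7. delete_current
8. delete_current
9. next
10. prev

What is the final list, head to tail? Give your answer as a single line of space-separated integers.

After 1 (delete_current): list=[4, 7, 3, 5, 2] cursor@4
After 2 (next): list=[4, 7, 3, 5, 2] cursor@7
After 3 (prev): list=[4, 7, 3, 5, 2] cursor@4
After 4 (next): list=[4, 7, 3, 5, 2] cursor@7
After 5 (delete_current): list=[4, 3, 5, 2] cursor@3
After 6 (prev): list=[4, 3, 5, 2] cursor@4
After 7 (delete_current): list=[3, 5, 2] cursor@3
After 8 (delete_current): list=[5, 2] cursor@5
After 9 (next): list=[5, 2] cursor@2
After 10 (prev): list=[5, 2] cursor@5

Answer: 5 2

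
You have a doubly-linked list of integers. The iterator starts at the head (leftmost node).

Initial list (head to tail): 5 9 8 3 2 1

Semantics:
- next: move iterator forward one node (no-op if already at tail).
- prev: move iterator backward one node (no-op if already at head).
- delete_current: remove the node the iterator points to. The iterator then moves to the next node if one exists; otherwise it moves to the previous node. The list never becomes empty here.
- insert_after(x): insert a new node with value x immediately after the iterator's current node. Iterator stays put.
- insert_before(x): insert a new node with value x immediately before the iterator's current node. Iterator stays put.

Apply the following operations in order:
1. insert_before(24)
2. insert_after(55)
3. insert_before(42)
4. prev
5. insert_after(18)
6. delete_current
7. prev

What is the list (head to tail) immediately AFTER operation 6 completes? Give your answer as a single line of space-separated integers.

Answer: 24 18 5 55 9 8 3 2 1

Derivation:
After 1 (insert_before(24)): list=[24, 5, 9, 8, 3, 2, 1] cursor@5
After 2 (insert_after(55)): list=[24, 5, 55, 9, 8, 3, 2, 1] cursor@5
After 3 (insert_before(42)): list=[24, 42, 5, 55, 9, 8, 3, 2, 1] cursor@5
After 4 (prev): list=[24, 42, 5, 55, 9, 8, 3, 2, 1] cursor@42
After 5 (insert_after(18)): list=[24, 42, 18, 5, 55, 9, 8, 3, 2, 1] cursor@42
After 6 (delete_current): list=[24, 18, 5, 55, 9, 8, 3, 2, 1] cursor@18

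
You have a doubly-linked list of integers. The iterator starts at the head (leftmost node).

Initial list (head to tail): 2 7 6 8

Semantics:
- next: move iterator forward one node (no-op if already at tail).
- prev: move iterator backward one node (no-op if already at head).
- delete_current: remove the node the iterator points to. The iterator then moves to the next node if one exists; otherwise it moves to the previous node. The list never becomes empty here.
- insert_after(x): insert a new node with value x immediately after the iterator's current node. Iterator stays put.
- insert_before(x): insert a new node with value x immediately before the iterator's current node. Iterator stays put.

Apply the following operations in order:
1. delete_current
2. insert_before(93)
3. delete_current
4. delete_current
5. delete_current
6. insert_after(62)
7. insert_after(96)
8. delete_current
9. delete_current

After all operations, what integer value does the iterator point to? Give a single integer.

Answer: 62

Derivation:
After 1 (delete_current): list=[7, 6, 8] cursor@7
After 2 (insert_before(93)): list=[93, 7, 6, 8] cursor@7
After 3 (delete_current): list=[93, 6, 8] cursor@6
After 4 (delete_current): list=[93, 8] cursor@8
After 5 (delete_current): list=[93] cursor@93
After 6 (insert_after(62)): list=[93, 62] cursor@93
After 7 (insert_after(96)): list=[93, 96, 62] cursor@93
After 8 (delete_current): list=[96, 62] cursor@96
After 9 (delete_current): list=[62] cursor@62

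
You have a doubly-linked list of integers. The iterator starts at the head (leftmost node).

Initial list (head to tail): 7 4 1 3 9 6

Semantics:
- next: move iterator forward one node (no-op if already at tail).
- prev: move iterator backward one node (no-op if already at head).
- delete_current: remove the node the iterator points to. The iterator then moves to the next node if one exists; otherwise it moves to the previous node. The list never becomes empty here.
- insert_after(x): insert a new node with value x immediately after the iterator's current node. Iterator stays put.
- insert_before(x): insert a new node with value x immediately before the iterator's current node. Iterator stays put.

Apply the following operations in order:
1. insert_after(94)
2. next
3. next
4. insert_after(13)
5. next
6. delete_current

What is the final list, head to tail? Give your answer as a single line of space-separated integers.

Answer: 7 94 4 1 3 9 6

Derivation:
After 1 (insert_after(94)): list=[7, 94, 4, 1, 3, 9, 6] cursor@7
After 2 (next): list=[7, 94, 4, 1, 3, 9, 6] cursor@94
After 3 (next): list=[7, 94, 4, 1, 3, 9, 6] cursor@4
After 4 (insert_after(13)): list=[7, 94, 4, 13, 1, 3, 9, 6] cursor@4
After 5 (next): list=[7, 94, 4, 13, 1, 3, 9, 6] cursor@13
After 6 (delete_current): list=[7, 94, 4, 1, 3, 9, 6] cursor@1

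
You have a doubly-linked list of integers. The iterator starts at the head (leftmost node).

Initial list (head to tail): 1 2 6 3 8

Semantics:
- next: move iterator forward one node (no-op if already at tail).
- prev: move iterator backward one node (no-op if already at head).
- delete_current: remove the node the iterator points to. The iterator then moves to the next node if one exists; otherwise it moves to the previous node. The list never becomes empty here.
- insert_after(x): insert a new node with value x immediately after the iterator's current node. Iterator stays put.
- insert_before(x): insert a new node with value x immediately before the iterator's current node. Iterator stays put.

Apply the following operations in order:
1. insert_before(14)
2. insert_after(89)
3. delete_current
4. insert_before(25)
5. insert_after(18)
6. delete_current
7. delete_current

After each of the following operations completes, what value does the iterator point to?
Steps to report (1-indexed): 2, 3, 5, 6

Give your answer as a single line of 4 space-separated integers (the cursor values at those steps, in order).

Answer: 1 89 89 18

Derivation:
After 1 (insert_before(14)): list=[14, 1, 2, 6, 3, 8] cursor@1
After 2 (insert_after(89)): list=[14, 1, 89, 2, 6, 3, 8] cursor@1
After 3 (delete_current): list=[14, 89, 2, 6, 3, 8] cursor@89
After 4 (insert_before(25)): list=[14, 25, 89, 2, 6, 3, 8] cursor@89
After 5 (insert_after(18)): list=[14, 25, 89, 18, 2, 6, 3, 8] cursor@89
After 6 (delete_current): list=[14, 25, 18, 2, 6, 3, 8] cursor@18
After 7 (delete_current): list=[14, 25, 2, 6, 3, 8] cursor@2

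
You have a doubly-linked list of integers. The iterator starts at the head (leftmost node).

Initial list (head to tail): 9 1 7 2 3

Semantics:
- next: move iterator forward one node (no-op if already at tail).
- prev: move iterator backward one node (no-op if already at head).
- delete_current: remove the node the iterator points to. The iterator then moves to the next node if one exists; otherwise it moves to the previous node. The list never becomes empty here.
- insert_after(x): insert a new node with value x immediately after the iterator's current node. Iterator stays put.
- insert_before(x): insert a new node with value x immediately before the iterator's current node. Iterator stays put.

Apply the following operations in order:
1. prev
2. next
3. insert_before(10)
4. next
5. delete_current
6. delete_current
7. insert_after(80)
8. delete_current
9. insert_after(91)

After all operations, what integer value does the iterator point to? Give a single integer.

Answer: 80

Derivation:
After 1 (prev): list=[9, 1, 7, 2, 3] cursor@9
After 2 (next): list=[9, 1, 7, 2, 3] cursor@1
After 3 (insert_before(10)): list=[9, 10, 1, 7, 2, 3] cursor@1
After 4 (next): list=[9, 10, 1, 7, 2, 3] cursor@7
After 5 (delete_current): list=[9, 10, 1, 2, 3] cursor@2
After 6 (delete_current): list=[9, 10, 1, 3] cursor@3
After 7 (insert_after(80)): list=[9, 10, 1, 3, 80] cursor@3
After 8 (delete_current): list=[9, 10, 1, 80] cursor@80
After 9 (insert_after(91)): list=[9, 10, 1, 80, 91] cursor@80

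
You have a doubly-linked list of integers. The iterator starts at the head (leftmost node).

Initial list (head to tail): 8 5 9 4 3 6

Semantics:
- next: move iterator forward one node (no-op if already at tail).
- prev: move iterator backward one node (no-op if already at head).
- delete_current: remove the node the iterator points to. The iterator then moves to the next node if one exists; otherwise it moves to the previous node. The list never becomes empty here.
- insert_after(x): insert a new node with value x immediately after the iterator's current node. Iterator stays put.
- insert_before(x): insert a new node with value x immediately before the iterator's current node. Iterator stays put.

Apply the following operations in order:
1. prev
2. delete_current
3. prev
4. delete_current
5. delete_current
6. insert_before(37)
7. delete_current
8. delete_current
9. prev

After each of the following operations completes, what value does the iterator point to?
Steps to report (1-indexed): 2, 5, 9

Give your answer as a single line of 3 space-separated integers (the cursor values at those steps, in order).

Answer: 5 4 37

Derivation:
After 1 (prev): list=[8, 5, 9, 4, 3, 6] cursor@8
After 2 (delete_current): list=[5, 9, 4, 3, 6] cursor@5
After 3 (prev): list=[5, 9, 4, 3, 6] cursor@5
After 4 (delete_current): list=[9, 4, 3, 6] cursor@9
After 5 (delete_current): list=[4, 3, 6] cursor@4
After 6 (insert_before(37)): list=[37, 4, 3, 6] cursor@4
After 7 (delete_current): list=[37, 3, 6] cursor@3
After 8 (delete_current): list=[37, 6] cursor@6
After 9 (prev): list=[37, 6] cursor@37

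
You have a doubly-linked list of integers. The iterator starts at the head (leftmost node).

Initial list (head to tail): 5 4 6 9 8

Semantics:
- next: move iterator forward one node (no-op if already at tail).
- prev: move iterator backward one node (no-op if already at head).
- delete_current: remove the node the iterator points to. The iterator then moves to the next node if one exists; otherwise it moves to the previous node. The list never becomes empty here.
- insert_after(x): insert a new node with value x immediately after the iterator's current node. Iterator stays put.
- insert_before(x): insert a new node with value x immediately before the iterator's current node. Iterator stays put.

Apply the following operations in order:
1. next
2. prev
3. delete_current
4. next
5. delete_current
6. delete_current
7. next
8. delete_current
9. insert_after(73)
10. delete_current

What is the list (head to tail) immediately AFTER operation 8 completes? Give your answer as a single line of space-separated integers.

Answer: 4

Derivation:
After 1 (next): list=[5, 4, 6, 9, 8] cursor@4
After 2 (prev): list=[5, 4, 6, 9, 8] cursor@5
After 3 (delete_current): list=[4, 6, 9, 8] cursor@4
After 4 (next): list=[4, 6, 9, 8] cursor@6
After 5 (delete_current): list=[4, 9, 8] cursor@9
After 6 (delete_current): list=[4, 8] cursor@8
After 7 (next): list=[4, 8] cursor@8
After 8 (delete_current): list=[4] cursor@4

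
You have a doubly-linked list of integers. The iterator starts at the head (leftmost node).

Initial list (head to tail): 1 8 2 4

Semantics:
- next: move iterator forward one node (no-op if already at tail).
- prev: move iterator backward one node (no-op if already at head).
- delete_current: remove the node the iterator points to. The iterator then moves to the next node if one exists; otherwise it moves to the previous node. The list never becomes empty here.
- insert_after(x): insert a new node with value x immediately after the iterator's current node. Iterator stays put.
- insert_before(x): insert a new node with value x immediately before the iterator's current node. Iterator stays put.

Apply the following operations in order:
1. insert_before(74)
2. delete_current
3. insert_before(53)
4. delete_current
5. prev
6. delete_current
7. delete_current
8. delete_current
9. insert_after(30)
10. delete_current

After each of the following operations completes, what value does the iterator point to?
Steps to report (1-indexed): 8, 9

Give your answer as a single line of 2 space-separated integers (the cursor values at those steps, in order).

After 1 (insert_before(74)): list=[74, 1, 8, 2, 4] cursor@1
After 2 (delete_current): list=[74, 8, 2, 4] cursor@8
After 3 (insert_before(53)): list=[74, 53, 8, 2, 4] cursor@8
After 4 (delete_current): list=[74, 53, 2, 4] cursor@2
After 5 (prev): list=[74, 53, 2, 4] cursor@53
After 6 (delete_current): list=[74, 2, 4] cursor@2
After 7 (delete_current): list=[74, 4] cursor@4
After 8 (delete_current): list=[74] cursor@74
After 9 (insert_after(30)): list=[74, 30] cursor@74
After 10 (delete_current): list=[30] cursor@30

Answer: 74 74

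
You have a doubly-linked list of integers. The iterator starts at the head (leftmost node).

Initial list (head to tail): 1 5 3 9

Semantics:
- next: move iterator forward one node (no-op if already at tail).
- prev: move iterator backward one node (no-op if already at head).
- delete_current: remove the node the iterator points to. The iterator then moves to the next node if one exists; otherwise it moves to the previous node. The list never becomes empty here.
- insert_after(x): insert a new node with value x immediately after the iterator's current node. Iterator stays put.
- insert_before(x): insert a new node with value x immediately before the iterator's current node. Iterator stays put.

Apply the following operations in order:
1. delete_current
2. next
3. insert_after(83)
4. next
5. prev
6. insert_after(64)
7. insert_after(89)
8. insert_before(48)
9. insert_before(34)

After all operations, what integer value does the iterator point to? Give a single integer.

Answer: 3

Derivation:
After 1 (delete_current): list=[5, 3, 9] cursor@5
After 2 (next): list=[5, 3, 9] cursor@3
After 3 (insert_after(83)): list=[5, 3, 83, 9] cursor@3
After 4 (next): list=[5, 3, 83, 9] cursor@83
After 5 (prev): list=[5, 3, 83, 9] cursor@3
After 6 (insert_after(64)): list=[5, 3, 64, 83, 9] cursor@3
After 7 (insert_after(89)): list=[5, 3, 89, 64, 83, 9] cursor@3
After 8 (insert_before(48)): list=[5, 48, 3, 89, 64, 83, 9] cursor@3
After 9 (insert_before(34)): list=[5, 48, 34, 3, 89, 64, 83, 9] cursor@3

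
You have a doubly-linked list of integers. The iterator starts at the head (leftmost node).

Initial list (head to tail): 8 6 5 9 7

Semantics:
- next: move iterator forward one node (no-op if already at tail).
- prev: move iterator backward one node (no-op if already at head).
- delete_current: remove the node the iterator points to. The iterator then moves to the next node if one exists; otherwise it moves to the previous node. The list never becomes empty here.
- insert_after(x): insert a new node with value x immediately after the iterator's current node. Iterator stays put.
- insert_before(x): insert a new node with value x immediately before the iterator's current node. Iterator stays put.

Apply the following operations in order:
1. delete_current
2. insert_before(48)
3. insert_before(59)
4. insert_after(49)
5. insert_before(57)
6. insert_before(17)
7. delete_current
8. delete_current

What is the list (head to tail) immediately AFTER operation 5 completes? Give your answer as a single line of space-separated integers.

After 1 (delete_current): list=[6, 5, 9, 7] cursor@6
After 2 (insert_before(48)): list=[48, 6, 5, 9, 7] cursor@6
After 3 (insert_before(59)): list=[48, 59, 6, 5, 9, 7] cursor@6
After 4 (insert_after(49)): list=[48, 59, 6, 49, 5, 9, 7] cursor@6
After 5 (insert_before(57)): list=[48, 59, 57, 6, 49, 5, 9, 7] cursor@6

Answer: 48 59 57 6 49 5 9 7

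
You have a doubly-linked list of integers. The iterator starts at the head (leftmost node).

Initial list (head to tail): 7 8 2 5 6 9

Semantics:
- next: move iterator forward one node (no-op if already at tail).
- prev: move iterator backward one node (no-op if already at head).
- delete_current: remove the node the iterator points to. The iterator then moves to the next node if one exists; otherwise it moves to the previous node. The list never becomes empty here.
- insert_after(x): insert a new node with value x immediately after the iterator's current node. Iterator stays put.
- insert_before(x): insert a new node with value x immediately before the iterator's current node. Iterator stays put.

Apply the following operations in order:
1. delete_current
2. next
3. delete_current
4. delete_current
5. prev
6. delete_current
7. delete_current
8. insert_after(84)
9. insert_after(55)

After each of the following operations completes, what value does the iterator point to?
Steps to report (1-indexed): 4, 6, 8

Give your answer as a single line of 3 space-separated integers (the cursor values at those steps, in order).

After 1 (delete_current): list=[8, 2, 5, 6, 9] cursor@8
After 2 (next): list=[8, 2, 5, 6, 9] cursor@2
After 3 (delete_current): list=[8, 5, 6, 9] cursor@5
After 4 (delete_current): list=[8, 6, 9] cursor@6
After 5 (prev): list=[8, 6, 9] cursor@8
After 6 (delete_current): list=[6, 9] cursor@6
After 7 (delete_current): list=[9] cursor@9
After 8 (insert_after(84)): list=[9, 84] cursor@9
After 9 (insert_after(55)): list=[9, 55, 84] cursor@9

Answer: 6 6 9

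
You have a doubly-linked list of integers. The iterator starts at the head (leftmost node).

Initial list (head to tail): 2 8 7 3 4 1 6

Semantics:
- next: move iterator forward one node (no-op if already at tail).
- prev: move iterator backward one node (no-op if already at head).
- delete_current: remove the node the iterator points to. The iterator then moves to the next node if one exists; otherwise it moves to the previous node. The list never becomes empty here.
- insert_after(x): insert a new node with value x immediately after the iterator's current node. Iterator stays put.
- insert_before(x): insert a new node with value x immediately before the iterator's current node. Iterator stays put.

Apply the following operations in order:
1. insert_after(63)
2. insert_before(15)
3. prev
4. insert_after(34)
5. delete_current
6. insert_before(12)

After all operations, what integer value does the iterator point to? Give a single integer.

Answer: 34

Derivation:
After 1 (insert_after(63)): list=[2, 63, 8, 7, 3, 4, 1, 6] cursor@2
After 2 (insert_before(15)): list=[15, 2, 63, 8, 7, 3, 4, 1, 6] cursor@2
After 3 (prev): list=[15, 2, 63, 8, 7, 3, 4, 1, 6] cursor@15
After 4 (insert_after(34)): list=[15, 34, 2, 63, 8, 7, 3, 4, 1, 6] cursor@15
After 5 (delete_current): list=[34, 2, 63, 8, 7, 3, 4, 1, 6] cursor@34
After 6 (insert_before(12)): list=[12, 34, 2, 63, 8, 7, 3, 4, 1, 6] cursor@34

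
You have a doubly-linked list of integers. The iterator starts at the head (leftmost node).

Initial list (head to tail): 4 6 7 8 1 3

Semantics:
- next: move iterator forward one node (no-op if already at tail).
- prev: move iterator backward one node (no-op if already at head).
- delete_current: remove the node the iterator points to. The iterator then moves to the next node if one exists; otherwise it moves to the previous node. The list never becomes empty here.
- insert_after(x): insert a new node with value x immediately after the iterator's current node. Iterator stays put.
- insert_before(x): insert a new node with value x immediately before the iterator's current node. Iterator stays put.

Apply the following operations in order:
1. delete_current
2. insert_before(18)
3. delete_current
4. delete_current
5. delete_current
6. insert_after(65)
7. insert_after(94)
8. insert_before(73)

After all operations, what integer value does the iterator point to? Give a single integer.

After 1 (delete_current): list=[6, 7, 8, 1, 3] cursor@6
After 2 (insert_before(18)): list=[18, 6, 7, 8, 1, 3] cursor@6
After 3 (delete_current): list=[18, 7, 8, 1, 3] cursor@7
After 4 (delete_current): list=[18, 8, 1, 3] cursor@8
After 5 (delete_current): list=[18, 1, 3] cursor@1
After 6 (insert_after(65)): list=[18, 1, 65, 3] cursor@1
After 7 (insert_after(94)): list=[18, 1, 94, 65, 3] cursor@1
After 8 (insert_before(73)): list=[18, 73, 1, 94, 65, 3] cursor@1

Answer: 1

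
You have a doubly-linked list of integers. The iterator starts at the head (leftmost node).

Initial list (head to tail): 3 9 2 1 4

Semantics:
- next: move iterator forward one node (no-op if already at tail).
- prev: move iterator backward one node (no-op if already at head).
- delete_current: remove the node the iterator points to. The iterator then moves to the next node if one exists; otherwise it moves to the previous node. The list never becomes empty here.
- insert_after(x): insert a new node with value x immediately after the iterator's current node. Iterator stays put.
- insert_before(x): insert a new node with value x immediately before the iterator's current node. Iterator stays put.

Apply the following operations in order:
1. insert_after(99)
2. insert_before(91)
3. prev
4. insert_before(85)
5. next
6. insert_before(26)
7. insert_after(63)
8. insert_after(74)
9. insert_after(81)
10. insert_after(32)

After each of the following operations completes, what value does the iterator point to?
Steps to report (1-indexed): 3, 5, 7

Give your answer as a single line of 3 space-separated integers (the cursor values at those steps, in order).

Answer: 91 3 3

Derivation:
After 1 (insert_after(99)): list=[3, 99, 9, 2, 1, 4] cursor@3
After 2 (insert_before(91)): list=[91, 3, 99, 9, 2, 1, 4] cursor@3
After 3 (prev): list=[91, 3, 99, 9, 2, 1, 4] cursor@91
After 4 (insert_before(85)): list=[85, 91, 3, 99, 9, 2, 1, 4] cursor@91
After 5 (next): list=[85, 91, 3, 99, 9, 2, 1, 4] cursor@3
After 6 (insert_before(26)): list=[85, 91, 26, 3, 99, 9, 2, 1, 4] cursor@3
After 7 (insert_after(63)): list=[85, 91, 26, 3, 63, 99, 9, 2, 1, 4] cursor@3
After 8 (insert_after(74)): list=[85, 91, 26, 3, 74, 63, 99, 9, 2, 1, 4] cursor@3
After 9 (insert_after(81)): list=[85, 91, 26, 3, 81, 74, 63, 99, 9, 2, 1, 4] cursor@3
After 10 (insert_after(32)): list=[85, 91, 26, 3, 32, 81, 74, 63, 99, 9, 2, 1, 4] cursor@3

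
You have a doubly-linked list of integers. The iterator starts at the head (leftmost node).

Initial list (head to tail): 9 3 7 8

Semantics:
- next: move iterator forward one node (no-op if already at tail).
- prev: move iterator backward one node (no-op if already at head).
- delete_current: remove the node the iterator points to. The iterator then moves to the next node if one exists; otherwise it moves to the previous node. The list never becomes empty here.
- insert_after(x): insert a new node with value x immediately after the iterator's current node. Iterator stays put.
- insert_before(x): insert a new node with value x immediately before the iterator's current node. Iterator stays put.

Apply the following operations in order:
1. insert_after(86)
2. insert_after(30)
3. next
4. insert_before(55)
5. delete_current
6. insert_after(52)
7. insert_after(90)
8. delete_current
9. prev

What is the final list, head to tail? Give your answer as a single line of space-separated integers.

Answer: 9 55 90 52 3 7 8

Derivation:
After 1 (insert_after(86)): list=[9, 86, 3, 7, 8] cursor@9
After 2 (insert_after(30)): list=[9, 30, 86, 3, 7, 8] cursor@9
After 3 (next): list=[9, 30, 86, 3, 7, 8] cursor@30
After 4 (insert_before(55)): list=[9, 55, 30, 86, 3, 7, 8] cursor@30
After 5 (delete_current): list=[9, 55, 86, 3, 7, 8] cursor@86
After 6 (insert_after(52)): list=[9, 55, 86, 52, 3, 7, 8] cursor@86
After 7 (insert_after(90)): list=[9, 55, 86, 90, 52, 3, 7, 8] cursor@86
After 8 (delete_current): list=[9, 55, 90, 52, 3, 7, 8] cursor@90
After 9 (prev): list=[9, 55, 90, 52, 3, 7, 8] cursor@55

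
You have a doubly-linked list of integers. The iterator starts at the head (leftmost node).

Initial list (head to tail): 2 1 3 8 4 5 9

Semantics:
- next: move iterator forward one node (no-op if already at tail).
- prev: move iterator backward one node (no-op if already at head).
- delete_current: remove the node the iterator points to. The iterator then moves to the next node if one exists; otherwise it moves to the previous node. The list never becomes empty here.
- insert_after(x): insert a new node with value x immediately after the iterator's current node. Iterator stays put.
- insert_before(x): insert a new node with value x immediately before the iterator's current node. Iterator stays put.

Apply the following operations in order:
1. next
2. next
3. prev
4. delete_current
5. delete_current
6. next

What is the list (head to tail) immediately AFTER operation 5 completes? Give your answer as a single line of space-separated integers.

Answer: 2 8 4 5 9

Derivation:
After 1 (next): list=[2, 1, 3, 8, 4, 5, 9] cursor@1
After 2 (next): list=[2, 1, 3, 8, 4, 5, 9] cursor@3
After 3 (prev): list=[2, 1, 3, 8, 4, 5, 9] cursor@1
After 4 (delete_current): list=[2, 3, 8, 4, 5, 9] cursor@3
After 5 (delete_current): list=[2, 8, 4, 5, 9] cursor@8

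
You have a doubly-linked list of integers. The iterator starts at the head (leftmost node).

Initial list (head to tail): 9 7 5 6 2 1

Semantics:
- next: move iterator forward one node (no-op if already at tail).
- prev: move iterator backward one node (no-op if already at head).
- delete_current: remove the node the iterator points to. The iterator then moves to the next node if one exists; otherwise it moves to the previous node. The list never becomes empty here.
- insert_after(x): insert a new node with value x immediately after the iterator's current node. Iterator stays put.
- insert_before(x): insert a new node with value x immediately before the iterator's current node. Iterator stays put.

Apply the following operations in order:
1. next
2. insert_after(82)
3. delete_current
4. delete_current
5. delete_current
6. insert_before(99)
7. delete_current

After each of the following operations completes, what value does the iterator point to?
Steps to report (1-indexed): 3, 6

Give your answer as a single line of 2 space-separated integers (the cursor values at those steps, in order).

Answer: 82 6

Derivation:
After 1 (next): list=[9, 7, 5, 6, 2, 1] cursor@7
After 2 (insert_after(82)): list=[9, 7, 82, 5, 6, 2, 1] cursor@7
After 3 (delete_current): list=[9, 82, 5, 6, 2, 1] cursor@82
After 4 (delete_current): list=[9, 5, 6, 2, 1] cursor@5
After 5 (delete_current): list=[9, 6, 2, 1] cursor@6
After 6 (insert_before(99)): list=[9, 99, 6, 2, 1] cursor@6
After 7 (delete_current): list=[9, 99, 2, 1] cursor@2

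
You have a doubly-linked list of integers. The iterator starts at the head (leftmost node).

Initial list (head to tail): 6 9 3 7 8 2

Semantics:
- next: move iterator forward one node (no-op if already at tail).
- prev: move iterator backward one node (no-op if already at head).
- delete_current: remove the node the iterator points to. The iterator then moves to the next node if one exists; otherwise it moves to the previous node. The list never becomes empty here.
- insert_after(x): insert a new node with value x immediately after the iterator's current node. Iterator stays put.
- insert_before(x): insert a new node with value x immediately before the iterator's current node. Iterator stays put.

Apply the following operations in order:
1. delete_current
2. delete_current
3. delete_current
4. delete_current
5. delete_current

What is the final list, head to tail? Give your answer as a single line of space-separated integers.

After 1 (delete_current): list=[9, 3, 7, 8, 2] cursor@9
After 2 (delete_current): list=[3, 7, 8, 2] cursor@3
After 3 (delete_current): list=[7, 8, 2] cursor@7
After 4 (delete_current): list=[8, 2] cursor@8
After 5 (delete_current): list=[2] cursor@2

Answer: 2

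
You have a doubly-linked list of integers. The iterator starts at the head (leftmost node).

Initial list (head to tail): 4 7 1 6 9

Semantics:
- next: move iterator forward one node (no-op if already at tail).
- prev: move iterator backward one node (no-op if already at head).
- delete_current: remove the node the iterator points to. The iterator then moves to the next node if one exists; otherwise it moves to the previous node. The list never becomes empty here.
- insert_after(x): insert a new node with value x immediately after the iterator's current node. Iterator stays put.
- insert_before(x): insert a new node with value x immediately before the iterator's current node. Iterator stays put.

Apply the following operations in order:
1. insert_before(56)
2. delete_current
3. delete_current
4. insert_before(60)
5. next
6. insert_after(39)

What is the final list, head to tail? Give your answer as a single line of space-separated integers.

After 1 (insert_before(56)): list=[56, 4, 7, 1, 6, 9] cursor@4
After 2 (delete_current): list=[56, 7, 1, 6, 9] cursor@7
After 3 (delete_current): list=[56, 1, 6, 9] cursor@1
After 4 (insert_before(60)): list=[56, 60, 1, 6, 9] cursor@1
After 5 (next): list=[56, 60, 1, 6, 9] cursor@6
After 6 (insert_after(39)): list=[56, 60, 1, 6, 39, 9] cursor@6

Answer: 56 60 1 6 39 9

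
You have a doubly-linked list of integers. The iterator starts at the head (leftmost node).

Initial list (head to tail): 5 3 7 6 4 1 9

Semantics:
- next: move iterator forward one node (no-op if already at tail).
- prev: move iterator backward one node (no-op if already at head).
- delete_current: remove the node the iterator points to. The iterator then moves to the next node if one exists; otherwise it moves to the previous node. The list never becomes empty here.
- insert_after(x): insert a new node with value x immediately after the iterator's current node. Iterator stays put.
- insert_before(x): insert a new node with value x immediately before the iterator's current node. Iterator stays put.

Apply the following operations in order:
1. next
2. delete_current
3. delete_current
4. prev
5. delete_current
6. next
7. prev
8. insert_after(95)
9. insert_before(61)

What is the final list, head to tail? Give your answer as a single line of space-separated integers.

Answer: 61 6 95 4 1 9

Derivation:
After 1 (next): list=[5, 3, 7, 6, 4, 1, 9] cursor@3
After 2 (delete_current): list=[5, 7, 6, 4, 1, 9] cursor@7
After 3 (delete_current): list=[5, 6, 4, 1, 9] cursor@6
After 4 (prev): list=[5, 6, 4, 1, 9] cursor@5
After 5 (delete_current): list=[6, 4, 1, 9] cursor@6
After 6 (next): list=[6, 4, 1, 9] cursor@4
After 7 (prev): list=[6, 4, 1, 9] cursor@6
After 8 (insert_after(95)): list=[6, 95, 4, 1, 9] cursor@6
After 9 (insert_before(61)): list=[61, 6, 95, 4, 1, 9] cursor@6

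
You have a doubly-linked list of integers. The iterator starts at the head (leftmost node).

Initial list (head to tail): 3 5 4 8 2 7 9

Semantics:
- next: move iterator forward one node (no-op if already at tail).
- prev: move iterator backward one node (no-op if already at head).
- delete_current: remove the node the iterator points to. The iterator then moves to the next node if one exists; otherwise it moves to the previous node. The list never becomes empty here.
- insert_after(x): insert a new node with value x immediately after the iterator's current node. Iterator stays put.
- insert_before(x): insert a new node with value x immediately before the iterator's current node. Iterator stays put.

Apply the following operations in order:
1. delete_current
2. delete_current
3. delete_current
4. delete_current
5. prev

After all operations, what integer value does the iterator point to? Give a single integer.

After 1 (delete_current): list=[5, 4, 8, 2, 7, 9] cursor@5
After 2 (delete_current): list=[4, 8, 2, 7, 9] cursor@4
After 3 (delete_current): list=[8, 2, 7, 9] cursor@8
After 4 (delete_current): list=[2, 7, 9] cursor@2
After 5 (prev): list=[2, 7, 9] cursor@2

Answer: 2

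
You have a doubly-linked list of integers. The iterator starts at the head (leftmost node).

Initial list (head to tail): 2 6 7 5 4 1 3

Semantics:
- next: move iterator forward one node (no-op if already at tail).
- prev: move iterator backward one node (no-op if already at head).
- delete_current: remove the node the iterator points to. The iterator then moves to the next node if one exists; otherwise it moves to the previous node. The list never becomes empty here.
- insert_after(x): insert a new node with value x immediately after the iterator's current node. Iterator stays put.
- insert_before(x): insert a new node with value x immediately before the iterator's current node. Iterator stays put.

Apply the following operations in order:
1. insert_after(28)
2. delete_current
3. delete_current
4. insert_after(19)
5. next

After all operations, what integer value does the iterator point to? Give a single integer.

After 1 (insert_after(28)): list=[2, 28, 6, 7, 5, 4, 1, 3] cursor@2
After 2 (delete_current): list=[28, 6, 7, 5, 4, 1, 3] cursor@28
After 3 (delete_current): list=[6, 7, 5, 4, 1, 3] cursor@6
After 4 (insert_after(19)): list=[6, 19, 7, 5, 4, 1, 3] cursor@6
After 5 (next): list=[6, 19, 7, 5, 4, 1, 3] cursor@19

Answer: 19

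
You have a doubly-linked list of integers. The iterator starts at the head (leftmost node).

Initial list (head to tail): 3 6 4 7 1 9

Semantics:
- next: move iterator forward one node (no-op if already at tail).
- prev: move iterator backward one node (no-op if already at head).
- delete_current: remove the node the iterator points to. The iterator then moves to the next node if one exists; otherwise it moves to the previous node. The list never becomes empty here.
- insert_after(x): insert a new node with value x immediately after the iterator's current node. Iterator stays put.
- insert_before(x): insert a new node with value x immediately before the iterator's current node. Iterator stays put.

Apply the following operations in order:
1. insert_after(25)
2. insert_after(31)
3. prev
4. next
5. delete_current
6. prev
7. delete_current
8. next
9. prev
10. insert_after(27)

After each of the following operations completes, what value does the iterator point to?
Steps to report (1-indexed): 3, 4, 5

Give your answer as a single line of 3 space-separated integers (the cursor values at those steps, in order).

Answer: 3 31 25

Derivation:
After 1 (insert_after(25)): list=[3, 25, 6, 4, 7, 1, 9] cursor@3
After 2 (insert_after(31)): list=[3, 31, 25, 6, 4, 7, 1, 9] cursor@3
After 3 (prev): list=[3, 31, 25, 6, 4, 7, 1, 9] cursor@3
After 4 (next): list=[3, 31, 25, 6, 4, 7, 1, 9] cursor@31
After 5 (delete_current): list=[3, 25, 6, 4, 7, 1, 9] cursor@25
After 6 (prev): list=[3, 25, 6, 4, 7, 1, 9] cursor@3
After 7 (delete_current): list=[25, 6, 4, 7, 1, 9] cursor@25
After 8 (next): list=[25, 6, 4, 7, 1, 9] cursor@6
After 9 (prev): list=[25, 6, 4, 7, 1, 9] cursor@25
After 10 (insert_after(27)): list=[25, 27, 6, 4, 7, 1, 9] cursor@25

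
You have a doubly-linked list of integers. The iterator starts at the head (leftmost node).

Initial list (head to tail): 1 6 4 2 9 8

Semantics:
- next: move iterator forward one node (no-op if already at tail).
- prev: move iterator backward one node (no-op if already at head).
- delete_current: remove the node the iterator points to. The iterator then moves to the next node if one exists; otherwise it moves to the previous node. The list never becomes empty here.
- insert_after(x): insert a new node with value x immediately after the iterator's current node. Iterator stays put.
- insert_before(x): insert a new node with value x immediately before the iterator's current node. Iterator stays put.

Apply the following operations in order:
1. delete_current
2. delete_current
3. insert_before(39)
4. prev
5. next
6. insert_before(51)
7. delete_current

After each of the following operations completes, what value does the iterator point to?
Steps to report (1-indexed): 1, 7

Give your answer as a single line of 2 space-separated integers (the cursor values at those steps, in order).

After 1 (delete_current): list=[6, 4, 2, 9, 8] cursor@6
After 2 (delete_current): list=[4, 2, 9, 8] cursor@4
After 3 (insert_before(39)): list=[39, 4, 2, 9, 8] cursor@4
After 4 (prev): list=[39, 4, 2, 9, 8] cursor@39
After 5 (next): list=[39, 4, 2, 9, 8] cursor@4
After 6 (insert_before(51)): list=[39, 51, 4, 2, 9, 8] cursor@4
After 7 (delete_current): list=[39, 51, 2, 9, 8] cursor@2

Answer: 6 2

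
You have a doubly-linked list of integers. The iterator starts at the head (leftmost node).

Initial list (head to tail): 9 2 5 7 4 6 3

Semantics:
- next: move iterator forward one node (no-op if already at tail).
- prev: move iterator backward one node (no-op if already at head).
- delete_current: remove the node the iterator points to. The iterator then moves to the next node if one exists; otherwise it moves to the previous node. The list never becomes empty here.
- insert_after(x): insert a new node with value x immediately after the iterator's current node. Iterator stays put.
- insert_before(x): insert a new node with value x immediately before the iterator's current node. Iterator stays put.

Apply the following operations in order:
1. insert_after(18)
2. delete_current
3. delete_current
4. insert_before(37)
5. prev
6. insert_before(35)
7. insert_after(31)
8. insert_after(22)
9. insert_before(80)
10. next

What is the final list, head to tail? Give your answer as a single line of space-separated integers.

Answer: 35 80 37 22 31 2 5 7 4 6 3

Derivation:
After 1 (insert_after(18)): list=[9, 18, 2, 5, 7, 4, 6, 3] cursor@9
After 2 (delete_current): list=[18, 2, 5, 7, 4, 6, 3] cursor@18
After 3 (delete_current): list=[2, 5, 7, 4, 6, 3] cursor@2
After 4 (insert_before(37)): list=[37, 2, 5, 7, 4, 6, 3] cursor@2
After 5 (prev): list=[37, 2, 5, 7, 4, 6, 3] cursor@37
After 6 (insert_before(35)): list=[35, 37, 2, 5, 7, 4, 6, 3] cursor@37
After 7 (insert_after(31)): list=[35, 37, 31, 2, 5, 7, 4, 6, 3] cursor@37
After 8 (insert_after(22)): list=[35, 37, 22, 31, 2, 5, 7, 4, 6, 3] cursor@37
After 9 (insert_before(80)): list=[35, 80, 37, 22, 31, 2, 5, 7, 4, 6, 3] cursor@37
After 10 (next): list=[35, 80, 37, 22, 31, 2, 5, 7, 4, 6, 3] cursor@22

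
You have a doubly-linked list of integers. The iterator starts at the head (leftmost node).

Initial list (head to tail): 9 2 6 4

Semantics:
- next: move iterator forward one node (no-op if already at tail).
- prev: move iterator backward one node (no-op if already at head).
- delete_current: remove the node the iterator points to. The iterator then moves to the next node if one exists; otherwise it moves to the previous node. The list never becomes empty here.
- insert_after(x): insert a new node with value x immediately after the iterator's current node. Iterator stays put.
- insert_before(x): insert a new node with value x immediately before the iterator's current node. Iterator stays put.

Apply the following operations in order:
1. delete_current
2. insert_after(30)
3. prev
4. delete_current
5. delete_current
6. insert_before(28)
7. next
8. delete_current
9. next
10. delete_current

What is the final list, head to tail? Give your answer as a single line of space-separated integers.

After 1 (delete_current): list=[2, 6, 4] cursor@2
After 2 (insert_after(30)): list=[2, 30, 6, 4] cursor@2
After 3 (prev): list=[2, 30, 6, 4] cursor@2
After 4 (delete_current): list=[30, 6, 4] cursor@30
After 5 (delete_current): list=[6, 4] cursor@6
After 6 (insert_before(28)): list=[28, 6, 4] cursor@6
After 7 (next): list=[28, 6, 4] cursor@4
After 8 (delete_current): list=[28, 6] cursor@6
After 9 (next): list=[28, 6] cursor@6
After 10 (delete_current): list=[28] cursor@28

Answer: 28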